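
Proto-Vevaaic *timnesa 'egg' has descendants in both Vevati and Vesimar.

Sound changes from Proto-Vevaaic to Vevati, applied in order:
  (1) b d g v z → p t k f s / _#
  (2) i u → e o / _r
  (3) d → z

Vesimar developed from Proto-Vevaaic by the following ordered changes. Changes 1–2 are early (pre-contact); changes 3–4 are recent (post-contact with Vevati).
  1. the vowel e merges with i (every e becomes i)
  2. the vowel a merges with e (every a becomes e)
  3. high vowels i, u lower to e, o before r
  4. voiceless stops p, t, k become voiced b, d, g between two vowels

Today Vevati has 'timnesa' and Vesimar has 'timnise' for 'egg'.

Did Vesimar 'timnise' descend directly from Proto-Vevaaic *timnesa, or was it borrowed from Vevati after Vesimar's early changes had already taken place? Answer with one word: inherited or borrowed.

If inherited, *timnesa would pass through all of Vesimar's changes:
Vesimar: *timnesa
  timnesa → timnisa   [vowel merger]
  timnisa → timnise   [vowel merger]
  timnise (rule 3 does not apply)
  timnise (rule 4 does not apply)
  giving Vesimar timnise.
If borrowed from Vevati 'timnesa' after the early changes, it would undergo only the recent ones:
  rule 3 (pre-rhotic lowering): no change (timnesa)
  rule 4 (intervocalic voicing): no change (timnesa)
  ⇒ as a loan: timnesa
Vesimar 'timnise' matches the inherited outcome exactly, so it is an inherited cognate, not a loan.

inherited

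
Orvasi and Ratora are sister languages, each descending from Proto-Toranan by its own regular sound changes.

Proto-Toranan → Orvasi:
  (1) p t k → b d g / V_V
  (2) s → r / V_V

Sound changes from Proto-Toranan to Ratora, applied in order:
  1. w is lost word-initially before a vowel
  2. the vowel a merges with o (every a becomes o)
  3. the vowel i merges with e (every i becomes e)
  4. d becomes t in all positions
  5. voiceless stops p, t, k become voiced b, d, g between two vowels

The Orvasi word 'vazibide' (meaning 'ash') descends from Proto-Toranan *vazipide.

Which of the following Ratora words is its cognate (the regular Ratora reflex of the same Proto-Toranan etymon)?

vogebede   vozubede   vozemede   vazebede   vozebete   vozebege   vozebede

vozebede

Ratora: *vazipide
  vazipide (rule 1 does not apply)
  vazipide → vozipide   [vowel merger]
  vozipide → vozepede   [vowel merger]
  vozepede → vozepete   [unconditioned shift]
  vozepete → vozebede   [intervocalic voicing]
  giving Ratora vozebede.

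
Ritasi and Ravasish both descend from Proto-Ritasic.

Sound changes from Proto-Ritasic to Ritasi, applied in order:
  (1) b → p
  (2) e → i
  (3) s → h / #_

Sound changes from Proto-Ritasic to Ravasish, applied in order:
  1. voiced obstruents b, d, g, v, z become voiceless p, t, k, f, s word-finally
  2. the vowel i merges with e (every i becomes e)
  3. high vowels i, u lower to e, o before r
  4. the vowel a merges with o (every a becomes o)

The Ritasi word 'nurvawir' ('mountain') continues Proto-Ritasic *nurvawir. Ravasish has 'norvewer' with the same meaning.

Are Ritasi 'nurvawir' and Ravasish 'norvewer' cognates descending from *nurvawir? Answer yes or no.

no

Derive the expected Ravasish reflex of *nurvawir:
Ravasish: start from *nurvawir.
  rule 1: no change — nurvawir
  rule 2 (vowel merger): nurvawir → nurvawer
  rule 3 (pre-rhotic lowering): nurvawer → norvawer
  rule 4 (vowel merger): norvawer → norvower
  ⇒ Ravasish norvower
The regular Ravasish reflex would be 'norvower', but the attested form is 'norvewer'. The correspondence is irregular, so they are not cognates (the Ravasish form has a different source).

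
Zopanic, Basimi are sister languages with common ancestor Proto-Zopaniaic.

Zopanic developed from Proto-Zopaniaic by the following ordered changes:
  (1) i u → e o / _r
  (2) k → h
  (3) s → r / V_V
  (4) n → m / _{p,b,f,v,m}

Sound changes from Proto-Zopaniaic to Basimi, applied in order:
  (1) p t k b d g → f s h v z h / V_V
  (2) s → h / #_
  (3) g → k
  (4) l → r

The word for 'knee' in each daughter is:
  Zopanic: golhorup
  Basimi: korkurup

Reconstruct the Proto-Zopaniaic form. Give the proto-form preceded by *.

Position 4: Zopanic has h, Basimi has k. Taking the neighbouring segments as reconstructed: Zopanic h could go back to *k or *h; Basimi k could go back to *k or *g — the one source consistent with every daughter is *k.
Position 3: Zopanic has l, Basimi has r. Zopanic preserves l here (none of its changes turn any other segment into l), so the proto-segment is *l.
Position 5: Zopanic has o, Basimi has u. Basimi preserves u here (none of its changes turn any other segment into u), so the proto-segment is *u.
Verify the candidate proto-form against each daughter:
Zopanic: *golkurup
  golkurup → golkorup   [pre-rhotic lowering]
  golkorup → golhorup   [unconditioned shift]
  golhorup (rule 3 does not apply)
  golhorup (rule 4 does not apply)
  giving Zopanic golhorup.
Basimi: *golkurup > kolkurup > korkurup  (by unconditioned shift, unconditioned shift)
No other proto-form is consistent with every reflex, so the reconstruction is *golkurup.

*golkurup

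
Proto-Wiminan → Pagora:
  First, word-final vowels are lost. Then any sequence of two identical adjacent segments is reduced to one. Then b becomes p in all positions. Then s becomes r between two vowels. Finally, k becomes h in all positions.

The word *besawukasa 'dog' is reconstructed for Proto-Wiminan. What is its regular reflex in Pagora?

perawuhas

Pagora: *besawukasa
  besawukasa → besawukas   [apocope]
  besawukas (rule 2 does not apply)
  besawukas → pesawukas   [unconditioned shift]
  pesawukas → perawukas   [rhotacism]
  perawukas → perawuhas   [unconditioned shift]
  giving Pagora perawuhas.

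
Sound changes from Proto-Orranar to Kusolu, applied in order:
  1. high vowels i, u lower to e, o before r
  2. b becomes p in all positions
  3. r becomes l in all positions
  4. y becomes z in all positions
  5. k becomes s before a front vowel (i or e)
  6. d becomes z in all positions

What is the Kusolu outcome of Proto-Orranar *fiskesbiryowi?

fissespelzowi

Kusolu: start from *fiskesbiryowi.
  rule 1 (pre-rhotic lowering): fiskesbiryowi → fiskesberyowi
  rule 2 (unconditioned shift): fiskesberyowi → fiskesperyowi
  rule 3 (unconditioned shift): fiskesperyowi → fiskespelyowi
  rule 4 (unconditioned shift): fiskespelyowi → fiskespelzowi
  rule 5 (palatalisation): fiskespelzowi → fissespelzowi
  rule 6: no change — fissespelzowi
  ⇒ Kusolu fissespelzowi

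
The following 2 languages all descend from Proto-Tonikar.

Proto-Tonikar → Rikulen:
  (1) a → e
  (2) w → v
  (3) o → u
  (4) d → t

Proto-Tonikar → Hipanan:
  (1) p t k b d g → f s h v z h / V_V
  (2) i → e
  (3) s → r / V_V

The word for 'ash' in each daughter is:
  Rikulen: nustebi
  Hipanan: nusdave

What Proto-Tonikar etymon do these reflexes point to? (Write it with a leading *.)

Position 6: Rikulen has b, Hipanan has v. Rikulen preserves b here (none of its changes turn any other segment into b), so the proto-segment is *b.
Position 5: Rikulen has e, Hipanan has a. Hipanan preserves a here (none of its changes turn any other segment into a), so the proto-segment is *a.
Position 7: Rikulen has i, Hipanan has e. Rikulen preserves i here (none of its changes turn any other segment into i), so the proto-segment is *i.
Continuing position by position gives *nusdabi; check it forward:
Rikulen: start from *nusdabi.
  rule 1 (vowel merger): nusdabi → nusdebi
  rule 2: no change — nusdebi
  rule 3: no change — nusdebi
  rule 4 (unconditioned shift): nusdebi → nustebi
  ⇒ Rikulen nustebi
Hipanan: *nusdabi > nusdavi > nusdave  (by intervocalic lenition, vowel merger)
Only *nusdabi yields all of Rikulen nustebi, Hipanan nusdave.

*nusdabi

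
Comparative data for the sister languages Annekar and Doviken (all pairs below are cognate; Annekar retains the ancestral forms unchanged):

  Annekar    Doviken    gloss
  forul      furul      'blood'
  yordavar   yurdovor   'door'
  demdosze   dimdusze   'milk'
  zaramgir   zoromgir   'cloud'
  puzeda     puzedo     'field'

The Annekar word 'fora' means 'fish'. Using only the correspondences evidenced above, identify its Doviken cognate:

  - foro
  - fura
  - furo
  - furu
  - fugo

forul ~ furul, yordavar ~ yurdovor — Annekar o corresponds to Doviken u after a consonant, before r.
puzeda ~ puzedo — Annekar a corresponds to Doviken o word-finally.
Applying these to Annekar 'fora':
  fora → fura   (o→u after a consonant, before r)
  fura → furo   (a→o word-finally)
So the Doviken cognate is 'furo'.

furo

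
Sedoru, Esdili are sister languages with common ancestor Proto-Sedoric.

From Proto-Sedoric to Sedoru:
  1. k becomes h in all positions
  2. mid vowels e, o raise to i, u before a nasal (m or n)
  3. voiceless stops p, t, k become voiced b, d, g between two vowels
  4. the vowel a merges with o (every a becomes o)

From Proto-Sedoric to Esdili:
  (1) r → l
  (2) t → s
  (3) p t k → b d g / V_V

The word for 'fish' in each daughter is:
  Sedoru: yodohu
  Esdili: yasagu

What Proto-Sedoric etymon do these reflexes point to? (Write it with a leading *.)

Position 3: Sedoru has d, Esdili has s. Taking the neighbouring segments as reconstructed: Sedoru d could go back to *t or *d; Esdili s could go back to *t or *s — the one source consistent with every daughter is *t.
Position 4: Sedoru has o, Esdili has a. Esdili preserves a here (none of its changes turn any other segment into a), so the proto-segment is *a.
Position 2: Sedoru has o, Esdili has a. Esdili preserves a here (none of its changes turn any other segment into a), so the proto-segment is *a.
This points to *yataku. Verify forward in each daughter:
Sedoru: start from *yataku.
  rule 1 (unconditioned shift): yataku → yatahu
  rule 2: no change — yatahu
  rule 3 (intervocalic voicing): yatahu → yadahu
  rule 4 (vowel merger): yadahu → yodohu
  ⇒ Sedoru yodohu
Esdili: *yataku
  yataku (rule 1 does not apply)
  yataku → yasaku   [unconditioned shift]
  yasaku → yasagu   [intervocalic voicing]
  giving Esdili yasagu.
No other proto-form is consistent with every reflex, so the reconstruction is *yataku.

*yataku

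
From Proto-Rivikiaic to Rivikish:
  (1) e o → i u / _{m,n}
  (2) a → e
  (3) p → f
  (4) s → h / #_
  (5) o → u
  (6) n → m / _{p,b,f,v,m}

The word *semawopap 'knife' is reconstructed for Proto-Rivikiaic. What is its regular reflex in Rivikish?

Rivikish: *semawopap > simawopap > simewopep > simewofef > himewofef > himewufef  (by pre-nasal raising, vowel merger, unconditioned shift, debuccalisation, vowel merger)

himewufef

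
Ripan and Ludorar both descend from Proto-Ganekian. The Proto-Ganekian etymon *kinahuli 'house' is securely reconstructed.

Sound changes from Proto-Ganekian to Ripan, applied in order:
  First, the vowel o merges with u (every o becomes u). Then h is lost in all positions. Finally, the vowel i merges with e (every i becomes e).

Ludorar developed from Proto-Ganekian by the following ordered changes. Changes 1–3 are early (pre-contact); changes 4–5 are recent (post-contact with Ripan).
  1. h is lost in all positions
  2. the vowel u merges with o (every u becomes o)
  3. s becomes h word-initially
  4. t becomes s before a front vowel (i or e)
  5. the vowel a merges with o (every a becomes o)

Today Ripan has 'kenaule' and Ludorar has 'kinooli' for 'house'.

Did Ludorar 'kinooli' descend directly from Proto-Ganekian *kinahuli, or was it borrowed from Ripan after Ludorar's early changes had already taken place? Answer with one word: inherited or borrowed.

If inherited, *kinahuli would pass through all of Ludorar's changes:
Ludorar: start from *kinahuli.
  rule 1 (h-loss): kinahuli → kinauli
  rule 2 (vowel merger): kinauli → kinaoli
  rule 3: no change — kinaoli
  rule 4: no change — kinaoli
  rule 5 (vowel merger): kinaoli → kinooli
  ⇒ Ludorar kinooli
If borrowed from Ripan 'kenaule' after the early changes, it would undergo only the recent ones:
  rule 4 (palatalisation): no change (kenaule)
  rule 5 (vowel merger): kenaule → kenoule
  ⇒ as a loan: kenoule
Ludorar 'kinooli' matches the inherited outcome exactly, so it is an inherited cognate, not a loan.

inherited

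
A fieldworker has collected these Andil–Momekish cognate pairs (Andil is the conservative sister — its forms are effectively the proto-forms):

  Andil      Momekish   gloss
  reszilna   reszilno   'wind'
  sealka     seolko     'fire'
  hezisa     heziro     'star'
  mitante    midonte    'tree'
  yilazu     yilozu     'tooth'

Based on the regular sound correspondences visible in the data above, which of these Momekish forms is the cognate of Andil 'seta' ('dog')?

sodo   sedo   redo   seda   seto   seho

mitante ~ midonte — Andil t corresponds to Momekish d between vowels (before a back vowel).
reszilna ~ reszilno, sealka ~ seolko — Andil a corresponds to Momekish o word-finally.
Applying these to Andil 'seta':
  seta → seda   (t→d between vowels (before a back vowel))
  seda → sedo   (a→o word-finally)
So the Momekish cognate is 'sedo'.

sedo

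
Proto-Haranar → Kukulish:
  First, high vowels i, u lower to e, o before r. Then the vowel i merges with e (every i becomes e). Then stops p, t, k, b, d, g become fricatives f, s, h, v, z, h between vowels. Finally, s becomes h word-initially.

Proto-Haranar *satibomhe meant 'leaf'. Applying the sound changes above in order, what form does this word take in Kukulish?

hasevomhe

Kukulish: *satibomhe
  satibomhe (rule 1 does not apply)
  satibomhe → satebomhe   [vowel merger]
  satebomhe → sasevomhe   [intervocalic lenition]
  sasevomhe → hasevomhe   [debuccalisation]
  giving Kukulish hasevomhe.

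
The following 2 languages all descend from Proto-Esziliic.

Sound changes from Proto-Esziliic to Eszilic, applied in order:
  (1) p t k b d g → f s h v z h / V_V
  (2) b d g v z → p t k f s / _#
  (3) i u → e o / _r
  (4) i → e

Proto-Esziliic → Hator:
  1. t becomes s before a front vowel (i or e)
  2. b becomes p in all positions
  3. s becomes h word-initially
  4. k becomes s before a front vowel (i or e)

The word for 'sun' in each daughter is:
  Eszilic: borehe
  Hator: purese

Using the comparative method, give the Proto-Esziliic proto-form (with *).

Position 1: Eszilic has b, Hator has p. Eszilic preserves b here (none of its changes turn any other segment into b), so the proto-segment is *b.
Position 5: Eszilic has h, Hator has s. Taking the neighbouring segments as reconstructed: Eszilic h could go back to *k or *g or *h; Hator s could go back to *t or *k or *s — the one source consistent with every daughter is *k.
Position 2: Eszilic has o, Hator has u. Hator preserves u here (none of its changes turn any other segment into u), so the proto-segment is *u.
Verify the candidate proto-form against each daughter:
Eszilic: *bureke
  bureke → burehe   [intervocalic lenition]
  burehe (rule 2 does not apply)
  burehe → borehe   [pre-rhotic lowering]
  borehe (rule 4 does not apply)
  giving Eszilic borehe.
Hator: start from *bureke.
  rule 1: no change — bureke
  rule 2 (unconditioned shift): bureke → pureke
  rule 3: no change — pureke
  rule 4 (palatalisation): pureke → purese
  ⇒ Hator purese
Only *bureke yields all of Eszilic borehe, Hator purese.

*bureke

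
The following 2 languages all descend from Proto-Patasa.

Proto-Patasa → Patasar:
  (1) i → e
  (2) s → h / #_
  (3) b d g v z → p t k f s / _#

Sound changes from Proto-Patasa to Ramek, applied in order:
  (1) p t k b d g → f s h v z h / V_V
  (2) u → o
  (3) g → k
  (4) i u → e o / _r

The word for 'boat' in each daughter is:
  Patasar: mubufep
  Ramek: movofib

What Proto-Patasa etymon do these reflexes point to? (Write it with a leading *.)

*mubufib

Position 3: Patasar has b, Ramek has v. Patasar preserves b here (none of its changes turn any other segment into b), so the proto-segment is *b.
Position 6: Patasar has e, Ramek has i. Ramek preserves i here (none of its changes turn any other segment into i), so the proto-segment is *i.
Position 4: Patasar has u, Ramek has o. Patasar preserves u here (none of its changes turn any other segment into u), so the proto-segment is *u.
Verify the candidate proto-form against each daughter:
Patasar: *mubufib > mubufeb > mubufep  (by vowel merger, final devoicing)
Ramek: *mubufib
  mubufib → muvufib   [intervocalic lenition]
  muvufib → movofib   [vowel merger]
  movofib (rule 3 does not apply)
  movofib (rule 4 does not apply)
  giving Ramek movofib.
Only *mubufib yields all of Patasar mubufep, Ramek movofib.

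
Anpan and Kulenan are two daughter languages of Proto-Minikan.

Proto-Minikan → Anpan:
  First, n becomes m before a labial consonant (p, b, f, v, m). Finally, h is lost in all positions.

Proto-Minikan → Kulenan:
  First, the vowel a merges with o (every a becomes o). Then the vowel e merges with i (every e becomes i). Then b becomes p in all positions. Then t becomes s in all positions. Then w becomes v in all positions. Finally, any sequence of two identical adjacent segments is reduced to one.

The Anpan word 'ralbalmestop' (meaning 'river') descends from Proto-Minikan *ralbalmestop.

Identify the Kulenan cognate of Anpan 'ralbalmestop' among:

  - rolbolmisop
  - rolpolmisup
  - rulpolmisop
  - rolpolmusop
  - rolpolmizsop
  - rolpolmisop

rolpolmisop

Kulenan: start from *ralbalmestop.
  rule 1 (vowel merger): ralbalmestop → rolbolmestop
  rule 2 (vowel merger): rolbolmestop → rolbolmistop
  rule 3 (unconditioned shift): rolbolmistop → rolpolmistop
  rule 4 (unconditioned shift): rolpolmistop → rolpolmissop
  rule 5: no change — rolpolmissop
  rule 6 (degemination): rolpolmissop → rolpolmisop
  ⇒ Kulenan rolpolmisop
Only 'rolpolmisop' matches the regular Kulenan development of *ralbalmestop.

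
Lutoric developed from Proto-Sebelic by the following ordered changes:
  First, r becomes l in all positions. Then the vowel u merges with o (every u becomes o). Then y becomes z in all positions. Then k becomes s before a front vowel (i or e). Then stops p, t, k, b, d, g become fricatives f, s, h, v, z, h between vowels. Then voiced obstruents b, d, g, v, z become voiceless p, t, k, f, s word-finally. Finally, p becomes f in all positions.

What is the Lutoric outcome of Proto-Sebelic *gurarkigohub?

Lutoric: *gurarkigohub > gulalkigohub > golalkigohob > golalsigohob > golalsihohob > golalsihohop > golalsihohof  (by unconditioned shift, vowel merger, palatalisation, intervocalic lenition, final devoicing, unconditioned shift)

golalsihohof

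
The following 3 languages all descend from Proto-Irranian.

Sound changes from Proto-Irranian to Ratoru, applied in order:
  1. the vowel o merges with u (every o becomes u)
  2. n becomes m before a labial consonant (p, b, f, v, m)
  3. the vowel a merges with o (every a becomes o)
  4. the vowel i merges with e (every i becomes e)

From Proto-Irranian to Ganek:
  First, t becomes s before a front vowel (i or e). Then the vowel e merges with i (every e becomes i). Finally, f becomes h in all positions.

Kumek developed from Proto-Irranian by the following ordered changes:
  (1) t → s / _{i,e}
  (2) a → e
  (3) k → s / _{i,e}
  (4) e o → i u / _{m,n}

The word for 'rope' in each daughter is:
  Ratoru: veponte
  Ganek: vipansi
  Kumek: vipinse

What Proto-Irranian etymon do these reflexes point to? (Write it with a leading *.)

*vipante

Position 7: Ratoru has e, Ganek has i, Kumek has e. Taking the neighbouring segments as reconstructed: Ratoru e could go back to *e or *i; Ganek i could go back to *e or *i; Kumek e can only go back to *e — the one source consistent with every daughter is *e.
Position 2: Ratoru has e, Ganek has i, Kumek has i. Taking the neighbouring segments as reconstructed: Ratoru e could go back to *e or *i; Ganek i could go back to *e or *i; Kumek i can only go back to *i — the one source consistent with every daughter is *i.
Continuing position by position gives *vipante; check it forward:
Ratoru: *vipante > viponte > veponte  (by vowel merger, vowel merger)
Ganek: start from *vipante.
  rule 1 (palatalisation): vipante → vipanse
  rule 2 (vowel merger): vipanse → vipansi
  rule 3: no change — vipansi
  ⇒ Ganek vipansi
Kumek: *vipante
  vipante → vipanse   [palatalisation]
  vipanse → vipense   [vowel merger]
  vipense (rule 3 does not apply)
  vipense → vipinse   [pre-nasal raising]
  giving Kumek vipinse.
Only *vipante yields all of Ratoru veponte, Ganek vipansi, Kumek vipinse.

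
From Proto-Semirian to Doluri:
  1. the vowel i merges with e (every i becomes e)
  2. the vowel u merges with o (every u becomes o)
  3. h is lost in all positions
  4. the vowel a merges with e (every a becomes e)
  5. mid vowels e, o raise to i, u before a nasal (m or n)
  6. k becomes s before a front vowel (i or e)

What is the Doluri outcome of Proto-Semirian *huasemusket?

Doluri: *huasemusket
  huasemusket (rule 1 does not apply)
  huasemusket → hoasemosket   [vowel merger]
  hoasemosket → oasemosket   [h-loss]
  oasemosket → oesemosket   [vowel merger]
  oesemosket → oesimosket   [pre-nasal raising]
  oesimosket → oesimosset   [palatalisation]
  giving Doluri oesimosset.

oesimosset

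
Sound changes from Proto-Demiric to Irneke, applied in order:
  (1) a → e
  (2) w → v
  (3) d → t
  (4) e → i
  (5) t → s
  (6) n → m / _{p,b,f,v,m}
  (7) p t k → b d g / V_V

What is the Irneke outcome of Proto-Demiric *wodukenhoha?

vosuginhohi

Irneke: *wodukenhoha > wodukenhohe > vodukenhohe > votukenhohe > votukinhohi > vosukinhohi > vosuginhohi  (by vowel merger, unconditioned shift, unconditioned shift, vowel merger, unconditioned shift, intervocalic voicing)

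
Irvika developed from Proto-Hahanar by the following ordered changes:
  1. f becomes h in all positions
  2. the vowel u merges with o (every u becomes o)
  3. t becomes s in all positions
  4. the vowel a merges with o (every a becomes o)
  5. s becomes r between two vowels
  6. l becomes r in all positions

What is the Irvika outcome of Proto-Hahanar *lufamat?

Irvika: start from *lufamat.
  rule 1 (unconditioned shift): lufamat → luhamat
  rule 2 (vowel merger): luhamat → lohamat
  rule 3 (unconditioned shift): lohamat → lohamas
  rule 4 (vowel merger): lohamas → lohomos
  rule 5: no change — lohomos
  rule 6 (unconditioned shift): lohomos → rohomos
  ⇒ Irvika rohomos

rohomos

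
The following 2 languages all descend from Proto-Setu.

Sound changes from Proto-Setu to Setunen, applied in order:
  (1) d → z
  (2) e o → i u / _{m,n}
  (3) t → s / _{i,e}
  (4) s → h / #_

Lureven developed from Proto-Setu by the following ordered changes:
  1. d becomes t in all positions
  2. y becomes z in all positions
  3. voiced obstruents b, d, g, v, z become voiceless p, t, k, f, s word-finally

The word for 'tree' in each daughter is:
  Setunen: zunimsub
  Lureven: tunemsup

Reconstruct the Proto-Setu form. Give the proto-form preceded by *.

Position 8: Setunen has b, Lureven has p. Setunen preserves b here (none of its changes turn any other segment into b), so the proto-segment is *b.
Position 1: Setunen has z, Lureven has t. Taking the neighbouring segments as reconstructed: Setunen z could go back to *d or *z; Lureven t could go back to *t or *d — the one source consistent with every daughter is *d.
Position 4: Setunen has i, Lureven has e. Lureven preserves e here (none of its changes turn any other segment into e), so the proto-segment is *e.
This points to *dunemsub. Verify forward in each daughter:
Setunen: start from *dunemsub.
  rule 1 (unconditioned shift): dunemsub → zunemsub
  rule 2 (pre-nasal raising): zunemsub → zunimsub
  rule 3: no change — zunimsub
  rule 4: no change — zunimsub
  ⇒ Setunen zunimsub
Lureven: start from *dunemsub.
  rule 1 (unconditioned shift): dunemsub → tunemsub
  rule 2: no change — tunemsub
  rule 3 (final devoicing): tunemsub → tunemsup
  ⇒ Lureven tunemsup
Only *dunemsub yields all of Setunen zunimsub, Lureven tunemsup.

*dunemsub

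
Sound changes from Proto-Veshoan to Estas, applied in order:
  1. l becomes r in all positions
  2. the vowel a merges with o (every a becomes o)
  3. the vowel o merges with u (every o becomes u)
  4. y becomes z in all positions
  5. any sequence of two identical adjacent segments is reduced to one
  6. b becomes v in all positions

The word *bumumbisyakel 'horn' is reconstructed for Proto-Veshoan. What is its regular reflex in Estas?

Estas: *bumumbisyakel
  bumumbisyakel → bumumbisyaker   [unconditioned shift]
  bumumbisyaker → bumumbisyoker   [vowel merger]
  bumumbisyoker → bumumbisyuker   [vowel merger]
  bumumbisyuker → bumumbiszuker   [unconditioned shift]
  bumumbiszuker (rule 5 does not apply)
  bumumbiszuker → vumumviszuker   [unconditioned shift]
  giving Estas vumumviszuker.

vumumviszuker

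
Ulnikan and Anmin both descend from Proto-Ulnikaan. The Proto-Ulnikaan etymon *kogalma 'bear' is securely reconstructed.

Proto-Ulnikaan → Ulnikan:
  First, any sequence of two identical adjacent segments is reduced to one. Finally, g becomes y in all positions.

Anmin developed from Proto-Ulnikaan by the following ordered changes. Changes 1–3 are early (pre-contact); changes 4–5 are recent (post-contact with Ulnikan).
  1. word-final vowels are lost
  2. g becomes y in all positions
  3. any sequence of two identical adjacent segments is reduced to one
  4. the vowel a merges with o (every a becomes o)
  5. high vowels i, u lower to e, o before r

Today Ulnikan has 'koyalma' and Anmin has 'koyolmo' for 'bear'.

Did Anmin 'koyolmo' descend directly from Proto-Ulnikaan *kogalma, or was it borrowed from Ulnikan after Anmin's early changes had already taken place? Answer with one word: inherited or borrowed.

borrowed

If inherited, *kogalma would pass through all of Anmin's changes:
Anmin: *kogalma
  kogalma → kogalm   [apocope]
  kogalm → koyalm   [unconditioned shift]
  koyalm (rule 3 does not apply)
  koyalm → koyolm   [vowel merger]
  koyolm (rule 5 does not apply)
  giving Anmin koyolm.
If borrowed from Ulnikan 'koyalma' after the early changes, it would undergo only the recent ones:
  rule 4 (vowel merger): koyalma → koyolmo
  rule 5 (pre-rhotic lowering): no change (koyolmo)
  ⇒ as a loan: koyolmo
Anmin 'koyolmo' matches the loan outcome 'koyolmo', not the inherited 'koyolm' — it skipped the early Anmin changes, so it was borrowed from Ulnikan.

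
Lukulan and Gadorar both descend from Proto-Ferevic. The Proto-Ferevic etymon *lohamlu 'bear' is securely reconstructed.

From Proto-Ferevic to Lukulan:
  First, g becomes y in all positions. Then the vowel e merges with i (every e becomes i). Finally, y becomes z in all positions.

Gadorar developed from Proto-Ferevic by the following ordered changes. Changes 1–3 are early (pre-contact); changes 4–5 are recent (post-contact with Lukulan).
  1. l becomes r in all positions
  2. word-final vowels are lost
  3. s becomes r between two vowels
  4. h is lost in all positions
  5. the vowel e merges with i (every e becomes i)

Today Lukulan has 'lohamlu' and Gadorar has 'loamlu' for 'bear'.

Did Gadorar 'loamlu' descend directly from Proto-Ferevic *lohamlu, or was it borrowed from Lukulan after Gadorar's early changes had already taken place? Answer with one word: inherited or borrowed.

borrowed

If inherited, *lohamlu would pass through all of Gadorar's changes:
Gadorar: *lohamlu
  lohamlu → rohamru   [unconditioned shift]
  rohamru → rohamr   [apocope]
  rohamr (rule 3 does not apply)
  rohamr → roamr   [h-loss]
  roamr (rule 5 does not apply)
  giving Gadorar roamr.
If borrowed from Lukulan 'lohamlu' after the early changes, it would undergo only the recent ones:
  rule 4 (h-loss): lohamlu → loamlu
  rule 5 (vowel merger): no change (loamlu)
  ⇒ as a loan: loamlu
Gadorar 'loamlu' matches the loan outcome 'loamlu', not the inherited 'roamr' — it skipped the early Gadorar changes, so it was borrowed from Lukulan.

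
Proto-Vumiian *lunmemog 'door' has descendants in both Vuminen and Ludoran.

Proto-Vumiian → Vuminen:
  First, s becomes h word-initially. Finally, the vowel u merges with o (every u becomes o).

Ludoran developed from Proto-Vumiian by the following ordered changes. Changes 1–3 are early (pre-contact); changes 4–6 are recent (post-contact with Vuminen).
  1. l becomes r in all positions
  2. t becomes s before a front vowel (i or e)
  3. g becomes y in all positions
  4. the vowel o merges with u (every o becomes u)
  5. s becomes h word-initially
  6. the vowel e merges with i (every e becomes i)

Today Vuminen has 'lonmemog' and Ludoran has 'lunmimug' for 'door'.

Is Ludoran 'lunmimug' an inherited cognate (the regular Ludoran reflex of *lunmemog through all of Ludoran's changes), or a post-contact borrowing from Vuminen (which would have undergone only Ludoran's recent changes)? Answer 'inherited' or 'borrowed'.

If inherited, *lunmemog would pass through all of Ludoran's changes:
Ludoran: start from *lunmemog.
  rule 1 (unconditioned shift): lunmemog → runmemog
  rule 2: no change — runmemog
  rule 3 (unconditioned shift): runmemog → runmemoy
  rule 4 (vowel merger): runmemoy → runmemuy
  rule 5: no change — runmemuy
  rule 6 (vowel merger): runmemuy → runmimuy
  ⇒ Ludoran runmimuy
If borrowed from Vuminen 'lonmemog' after the early changes, it would undergo only the recent ones:
  rule 4 (vowel merger): lonmemog → lunmemug
  rule 5 (debuccalisation): no change (lunmemug)
  rule 6 (vowel merger): lunmemug → lunmimug
  ⇒ as a loan: lunmimug
Ludoran 'lunmimug' matches the loan outcome 'lunmimug', not the inherited 'runmimuy' — it skipped the early Ludoran changes, so it was borrowed from Vuminen.

borrowed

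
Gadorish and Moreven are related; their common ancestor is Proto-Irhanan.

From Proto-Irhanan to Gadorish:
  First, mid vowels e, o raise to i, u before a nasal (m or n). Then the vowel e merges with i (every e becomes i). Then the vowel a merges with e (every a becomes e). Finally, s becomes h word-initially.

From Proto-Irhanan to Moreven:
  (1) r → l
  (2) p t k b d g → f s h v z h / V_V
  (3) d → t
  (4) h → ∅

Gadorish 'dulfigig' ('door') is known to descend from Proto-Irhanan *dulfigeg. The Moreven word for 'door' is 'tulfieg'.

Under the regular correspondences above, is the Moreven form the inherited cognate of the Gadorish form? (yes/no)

Derive the expected Moreven reflex of *dulfigeg:
Moreven: start from *dulfigeg.
  rule 1: no change — dulfigeg
  rule 2 (intervocalic lenition): dulfigeg → dulfiheg
  rule 3 (unconditioned shift): dulfiheg → tulfiheg
  rule 4 (h-loss): tulfiheg → tulfieg
  ⇒ Moreven tulfieg
Moreven 'tulfieg' matches the regular reflex exactly, so the pair is cognate.

yes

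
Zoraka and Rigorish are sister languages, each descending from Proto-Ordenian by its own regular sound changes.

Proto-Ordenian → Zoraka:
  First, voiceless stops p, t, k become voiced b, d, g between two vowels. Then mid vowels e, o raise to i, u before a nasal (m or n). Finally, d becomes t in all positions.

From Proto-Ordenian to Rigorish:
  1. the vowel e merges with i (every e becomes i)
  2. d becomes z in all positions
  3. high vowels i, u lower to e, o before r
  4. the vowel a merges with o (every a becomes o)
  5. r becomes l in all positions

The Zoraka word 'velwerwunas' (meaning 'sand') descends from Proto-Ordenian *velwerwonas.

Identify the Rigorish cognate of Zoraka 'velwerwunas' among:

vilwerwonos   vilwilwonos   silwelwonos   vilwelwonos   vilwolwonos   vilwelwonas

Rigorish: *velwerwonas
  velwerwonas → vilwirwonas   [vowel merger]
  vilwirwonas (rule 2 does not apply)
  vilwirwonas → vilwerwonas   [pre-rhotic lowering]
  vilwerwonas → vilwerwonos   [vowel merger]
  vilwerwonos → vilwelwonos   [unconditioned shift]
  giving Rigorish vilwelwonos.
Only 'vilwelwonos' matches the regular Rigorish development of *velwerwonas.

vilwelwonos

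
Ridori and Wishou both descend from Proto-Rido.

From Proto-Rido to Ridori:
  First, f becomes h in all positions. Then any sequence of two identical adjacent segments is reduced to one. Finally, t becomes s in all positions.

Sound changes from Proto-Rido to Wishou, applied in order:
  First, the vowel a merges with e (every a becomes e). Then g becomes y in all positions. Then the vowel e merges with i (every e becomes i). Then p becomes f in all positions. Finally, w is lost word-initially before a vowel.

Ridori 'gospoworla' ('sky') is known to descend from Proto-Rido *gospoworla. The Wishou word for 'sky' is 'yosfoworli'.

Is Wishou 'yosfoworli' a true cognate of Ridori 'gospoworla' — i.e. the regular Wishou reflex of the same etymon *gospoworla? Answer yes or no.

Derive the expected Wishou reflex of *gospoworla:
Wishou: *gospoworla > gospoworle > yospoworle > yospoworli > yosfoworli  (by vowel merger, unconditioned shift, vowel merger, unconditioned shift)
Wishou 'yosfoworli' matches the regular reflex exactly, so the pair is cognate.

yes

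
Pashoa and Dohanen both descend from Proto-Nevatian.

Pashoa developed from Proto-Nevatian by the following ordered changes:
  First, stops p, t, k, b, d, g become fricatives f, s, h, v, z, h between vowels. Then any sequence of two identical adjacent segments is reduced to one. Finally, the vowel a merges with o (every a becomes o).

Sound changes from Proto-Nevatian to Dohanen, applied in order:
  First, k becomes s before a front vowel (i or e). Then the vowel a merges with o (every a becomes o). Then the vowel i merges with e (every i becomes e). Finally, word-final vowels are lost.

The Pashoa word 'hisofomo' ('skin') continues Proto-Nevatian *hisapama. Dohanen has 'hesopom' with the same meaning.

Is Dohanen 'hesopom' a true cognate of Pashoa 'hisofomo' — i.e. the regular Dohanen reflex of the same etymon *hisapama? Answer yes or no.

yes

Derive the expected Dohanen reflex of *hisapama:
Dohanen: start from *hisapama.
  rule 1: no change — hisapama
  rule 2 (vowel merger): hisapama → hisopomo
  rule 3 (vowel merger): hisopomo → hesopomo
  rule 4 (apocope): hesopomo → hesopom
  ⇒ Dohanen hesopom
Dohanen 'hesopom' matches the regular reflex exactly, so the pair is cognate.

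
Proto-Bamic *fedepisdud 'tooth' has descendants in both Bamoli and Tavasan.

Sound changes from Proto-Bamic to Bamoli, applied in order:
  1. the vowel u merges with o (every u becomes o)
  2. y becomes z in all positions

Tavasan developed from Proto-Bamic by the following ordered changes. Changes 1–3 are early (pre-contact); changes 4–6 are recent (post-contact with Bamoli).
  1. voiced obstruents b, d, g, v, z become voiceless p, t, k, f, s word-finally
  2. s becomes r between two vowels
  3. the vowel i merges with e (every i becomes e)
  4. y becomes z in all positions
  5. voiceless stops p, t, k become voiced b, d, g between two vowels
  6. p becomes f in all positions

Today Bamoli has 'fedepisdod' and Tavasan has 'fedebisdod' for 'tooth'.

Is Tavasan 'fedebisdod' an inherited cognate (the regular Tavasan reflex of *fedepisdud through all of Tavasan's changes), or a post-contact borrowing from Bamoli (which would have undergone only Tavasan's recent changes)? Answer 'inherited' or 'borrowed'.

If inherited, *fedepisdud would pass through all of Tavasan's changes:
Tavasan: *fedepisdud
  fedepisdud → fedepisdut   [final devoicing]
  fedepisdut (rule 2 does not apply)
  fedepisdut → fedepesdut   [vowel merger]
  fedepesdut (rule 4 does not apply)
  fedepesdut → fedebesdut   [intervocalic voicing]
  fedebesdut (rule 6 does not apply)
  giving Tavasan fedebesdut.
If borrowed from Bamoli 'fedepisdod' after the early changes, it would undergo only the recent ones:
  rule 4 (unconditioned shift): no change (fedepisdod)
  rule 5 (intervocalic voicing): fedepisdod → fedebisdod
  rule 6 (unconditioned shift): no change (fedebisdod)
  ⇒ as a loan: fedebisdod
Tavasan 'fedebisdod' matches the loan outcome 'fedebisdod', not the inherited 'fedebesdut' — it skipped the early Tavasan changes, so it was borrowed from Bamoli.

borrowed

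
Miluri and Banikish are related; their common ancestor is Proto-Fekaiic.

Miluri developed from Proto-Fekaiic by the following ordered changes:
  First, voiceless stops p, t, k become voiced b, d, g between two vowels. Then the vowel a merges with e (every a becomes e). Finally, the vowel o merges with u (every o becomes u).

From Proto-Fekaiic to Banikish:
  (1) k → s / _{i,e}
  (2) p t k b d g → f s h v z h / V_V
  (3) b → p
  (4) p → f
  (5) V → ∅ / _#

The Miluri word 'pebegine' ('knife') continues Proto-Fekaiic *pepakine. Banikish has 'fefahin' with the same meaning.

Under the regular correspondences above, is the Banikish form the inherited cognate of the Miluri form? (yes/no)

no

Derive the expected Banikish reflex of *pepakine:
Banikish: *pepakine
  pepakine → pepasine   [palatalisation]
  pepasine → pefasine   [intervocalic lenition]
  pefasine (rule 3 does not apply)
  pefasine → fefasine   [unconditioned shift]
  fefasine → fefasin   [apocope]
  giving Banikish fefasin.
The regular Banikish reflex would be 'fefasin', but the attested form is 'fefahin'. The correspondence is irregular, so they are not cognates (the Banikish form has a different source).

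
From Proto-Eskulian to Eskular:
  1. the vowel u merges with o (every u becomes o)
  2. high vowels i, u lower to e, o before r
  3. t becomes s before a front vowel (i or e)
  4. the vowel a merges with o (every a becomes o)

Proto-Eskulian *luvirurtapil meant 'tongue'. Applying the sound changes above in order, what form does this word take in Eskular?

loverortopil

Eskular: start from *luvirurtapil.
  rule 1 (vowel merger): luvirurtapil → lovirortapil
  rule 2 (pre-rhotic lowering): lovirortapil → loverortapil
  rule 3: no change — loverortapil
  rule 4 (vowel merger): loverortapil → loverortopil
  ⇒ Eskular loverortopil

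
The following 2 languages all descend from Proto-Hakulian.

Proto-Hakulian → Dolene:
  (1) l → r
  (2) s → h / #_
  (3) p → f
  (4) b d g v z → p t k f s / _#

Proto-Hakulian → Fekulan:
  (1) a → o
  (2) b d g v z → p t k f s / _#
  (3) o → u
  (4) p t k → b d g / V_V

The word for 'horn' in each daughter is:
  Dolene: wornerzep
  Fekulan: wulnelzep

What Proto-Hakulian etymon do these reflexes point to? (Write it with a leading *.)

Position 2: Dolene has o, Fekulan has u. Dolene preserves o here (none of its changes turn any other segment into o), so the proto-segment is *o.
Position 9: Dolene has p, Fekulan has p. In Dolene, p can only continue *b, so the proto-segment is *b.
Verify the candidate proto-form against each daughter:
Dolene: *wolnelzeb > wornerzeb > wornerzep  (by unconditioned shift, final devoicing)
Fekulan: start from *wolnelzeb.
  rule 1: no change — wolnelzeb
  rule 2 (final devoicing): wolnelzeb → wolnelzep
  rule 3 (vowel merger): wolnelzep → wulnelzep
  rule 4: no change — wulnelzep
  ⇒ Fekulan wulnelzep
Only *wolnelzeb yields all of Dolene wornerzep, Fekulan wulnelzep.

*wolnelzeb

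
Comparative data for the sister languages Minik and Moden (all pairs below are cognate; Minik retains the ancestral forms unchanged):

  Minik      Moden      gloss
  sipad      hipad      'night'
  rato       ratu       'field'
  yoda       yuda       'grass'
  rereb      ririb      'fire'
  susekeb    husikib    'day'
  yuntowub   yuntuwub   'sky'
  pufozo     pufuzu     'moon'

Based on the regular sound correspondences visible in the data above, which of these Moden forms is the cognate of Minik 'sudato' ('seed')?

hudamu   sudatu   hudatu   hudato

hudatu

susekeb ~ husikib — Minik s corresponds to Moden h word-initially before a back vowel.
rato ~ ratu, pufozo ~ pufuzu — Minik o corresponds to Moden u word-finally.
Applying these to Minik 'sudato':
  sudato → hudato   (s→h word-initially before a back vowel)
  hudato → hudatu   (o→u word-finally)
So the Moden cognate is 'hudatu'.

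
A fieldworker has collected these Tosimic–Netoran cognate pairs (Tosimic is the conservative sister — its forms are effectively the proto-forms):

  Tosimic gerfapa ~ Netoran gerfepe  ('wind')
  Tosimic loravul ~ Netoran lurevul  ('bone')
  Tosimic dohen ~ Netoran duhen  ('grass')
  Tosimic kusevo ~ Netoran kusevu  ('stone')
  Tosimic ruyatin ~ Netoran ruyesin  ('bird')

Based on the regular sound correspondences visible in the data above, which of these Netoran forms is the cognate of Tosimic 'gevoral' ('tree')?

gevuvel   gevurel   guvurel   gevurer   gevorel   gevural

gevurel

loravul ~ lurevul — Tosimic o corresponds to Netoran u after a consonant, before r.
ruyatin ~ ruyesin — Tosimic a corresponds to Netoran e after a consonant, before a consonant other than r, m, n, p, b, f, v.
Applying these to Tosimic 'gevoral':
  gevoral → gevural   (o→u after a consonant, before r)
  gevural → gevurel   (a→e after a consonant, before a consonant other than r, m, n, p, b, f, v)
So the Netoran cognate is 'gevurel'.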